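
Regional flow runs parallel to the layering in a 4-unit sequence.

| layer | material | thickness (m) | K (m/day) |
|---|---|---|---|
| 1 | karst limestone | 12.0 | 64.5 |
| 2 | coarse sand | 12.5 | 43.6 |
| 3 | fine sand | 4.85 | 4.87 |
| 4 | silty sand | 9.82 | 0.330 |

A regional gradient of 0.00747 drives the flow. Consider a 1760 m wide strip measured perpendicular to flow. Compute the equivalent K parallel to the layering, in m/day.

Flow is parallel to layering, so each bed carries its own Darcy discharge and the transmissivities add.
Σ(K_i·b_i) = 64.5×12.0 + 43.6×12.5 + 4.87×4.85 + 0.330×9.82 = 1346 m²/day.
Total thickness b = 39.17 m, so K_eq = Σ(K_i·b_i)/b = 34.36 m/day.

34.4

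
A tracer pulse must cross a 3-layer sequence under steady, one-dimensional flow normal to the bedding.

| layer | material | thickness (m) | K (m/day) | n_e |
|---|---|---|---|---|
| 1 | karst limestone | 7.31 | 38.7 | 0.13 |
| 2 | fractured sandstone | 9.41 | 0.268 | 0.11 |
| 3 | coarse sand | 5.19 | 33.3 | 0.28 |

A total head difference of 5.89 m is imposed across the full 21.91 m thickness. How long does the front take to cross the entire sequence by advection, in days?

With flow normal to the layers, continuity requires the same specific discharge q through every layer.
Σ(b_i/K_i) = 7.31/38.7 + 9.41/0.268 + 5.19/33.3 = 35.46 d.
q = Δh / Σ(b_i/K_i) = 5.89 / 35.46 = 0.1661 m/day.
In each layer the seepage velocity is v_i = q/n_i, so the layer transit time is t_i = b_i·n_i / q:
  layer 1 (karst limestone): t_1 = 7.31 × 0.13 / 0.1661 = 5.721 d
  layer 2 (fractured sandstone): t_2 = 9.41 × 0.11 / 0.1661 = 6.231 d
  layer 3 (coarse sand): t_3 = 5.19 × 0.28 / 0.1661 = 8.748 d
Total t = Σ t_i = 20.70 days.

20.7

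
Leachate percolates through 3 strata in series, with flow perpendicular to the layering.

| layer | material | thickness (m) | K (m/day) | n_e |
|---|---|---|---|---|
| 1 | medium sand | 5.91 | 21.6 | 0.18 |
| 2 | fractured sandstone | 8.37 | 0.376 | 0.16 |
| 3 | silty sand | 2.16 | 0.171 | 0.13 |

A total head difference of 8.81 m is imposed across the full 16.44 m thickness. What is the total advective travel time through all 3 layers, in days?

With flow normal to the layers, continuity requires the same specific discharge q through every layer.
Σ(b_i/K_i) = 5.91/21.6 + 8.37/0.376 + 2.16/0.171 = 35.17 d.
q = Δh / Σ(b_i/K_i) = 8.81 / 35.17 = 0.2505 m/day.
In each layer the seepage velocity is v_i = q/n_i, so the layer transit time is t_i = b_i·n_i / q:
  layer 1 (medium sand): t_1 = 5.91 × 0.18 / 0.2505 = 4.246 d
  layer 2 (fractured sandstone): t_2 = 8.37 × 0.16 / 0.2505 = 5.346 d
  layer 3 (silty sand): t_3 = 2.16 × 0.13 / 0.2505 = 1.121 d
Total t = Σ t_i = 10.71 days.

10.7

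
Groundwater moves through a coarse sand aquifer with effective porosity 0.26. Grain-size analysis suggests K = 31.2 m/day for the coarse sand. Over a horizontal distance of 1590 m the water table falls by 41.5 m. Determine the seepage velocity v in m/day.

3.13

Hydraulic gradient i = Δh / L = 41.5 / 1590 = 0.02610.
Darcy flux q = K · i = 31.20 × 0.02610 = 0.8143 m/day.
Seepage velocity v = q / n_e = 0.8143 / 0.26 = 3.132 m/day.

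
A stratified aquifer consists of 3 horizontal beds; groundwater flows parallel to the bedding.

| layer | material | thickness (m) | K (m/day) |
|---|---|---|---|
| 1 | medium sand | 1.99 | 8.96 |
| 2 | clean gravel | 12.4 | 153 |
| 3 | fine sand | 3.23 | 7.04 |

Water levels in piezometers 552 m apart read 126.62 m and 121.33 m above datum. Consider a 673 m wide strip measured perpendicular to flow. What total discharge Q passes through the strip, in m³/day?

12500

Flow is parallel to layering, so each bed carries its own Darcy discharge and the transmissivities add.
Σ(K_i·b_i) = 8.96×1.99 + 153×12.4 + 7.04×3.23 = 1938 m²/day.
Hydraulic gradient i = (126.62 − 121.33) / 552 = 5.29 / 552 = 0.009583.
Q = Σ(K_i·b_i) · W · i = 1938 × 673 × 0.009583 = 12498 m³/day.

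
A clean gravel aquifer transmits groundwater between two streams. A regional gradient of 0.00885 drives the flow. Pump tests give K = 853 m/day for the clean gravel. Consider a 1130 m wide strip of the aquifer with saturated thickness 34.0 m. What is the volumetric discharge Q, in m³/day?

290000

Cross-sectional area A = 1130 × 34.0 = 38420 m².
Hydraulic gradient i = 0.00885.
Darcy's law: Q = K · A · i = 853.0 × 38420 × 0.008850 = 2.900e+05 m³/day.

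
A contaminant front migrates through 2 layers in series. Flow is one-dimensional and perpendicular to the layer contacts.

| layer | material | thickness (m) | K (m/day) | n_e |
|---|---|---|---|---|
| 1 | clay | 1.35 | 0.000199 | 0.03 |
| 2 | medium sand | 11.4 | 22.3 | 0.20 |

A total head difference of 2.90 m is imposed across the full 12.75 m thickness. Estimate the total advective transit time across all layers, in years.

With flow normal to the layers, continuity requires the same specific discharge q through every layer.
Σ(b_i/K_i) = 1.35/0.000199 + 11.4/22.3 = 6784 d.
q = Δh / Σ(b_i/K_i) = 2.90 / 6784 = 0.0004274 m/day.
In each layer the seepage velocity is v_i = q/n_i, so the layer transit time is t_i = b_i·n_i / q:
  layer 1 (clay): t_1 = 1.35 × 0.03 / 0.0004274 = 94.75 d
  layer 2 (medium sand): t_2 = 11.4 × 0.20 / 0.0004274 = 5334 d
Total t = Σ t_i = 5429 days = 14.86 years.

14.9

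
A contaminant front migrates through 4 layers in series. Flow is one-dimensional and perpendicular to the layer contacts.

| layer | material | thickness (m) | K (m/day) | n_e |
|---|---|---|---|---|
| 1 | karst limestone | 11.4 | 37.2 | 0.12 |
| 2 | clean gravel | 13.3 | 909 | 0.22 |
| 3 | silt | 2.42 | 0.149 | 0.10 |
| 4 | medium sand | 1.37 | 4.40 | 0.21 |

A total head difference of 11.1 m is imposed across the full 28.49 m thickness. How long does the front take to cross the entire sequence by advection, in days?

7.33

With flow normal to the layers, continuity requires the same specific discharge q through every layer.
Σ(b_i/K_i) = 11.4/37.2 + 13.3/909 + 2.42/0.149 + 1.37/4.40 = 16.87 d.
q = Δh / Σ(b_i/K_i) = 11.1 / 16.87 = 0.6578 m/day.
In each layer the seepage velocity is v_i = q/n_i, so the layer transit time is t_i = b_i·n_i / q:
  layer 1 (karst limestone): t_1 = 11.4 × 0.12 / 0.6578 = 2.080 d
  layer 2 (clean gravel): t_2 = 13.3 × 0.22 / 0.6578 = 4.448 d
  layer 3 (silt): t_3 = 2.42 × 0.10 / 0.6578 = 0.3679 d
  layer 4 (medium sand): t_4 = 1.37 × 0.21 / 0.6578 = 0.4374 d
Total t = Σ t_i = 7.333 days.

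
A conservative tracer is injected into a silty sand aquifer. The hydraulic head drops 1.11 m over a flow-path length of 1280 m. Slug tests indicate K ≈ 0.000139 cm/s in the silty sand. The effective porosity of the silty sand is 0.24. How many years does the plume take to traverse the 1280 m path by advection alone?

8080

Convert K: 0.000139 cm/s × 864 = 0.1201 m/day.
Hydraulic gradient i = Δh / L = 1.11 / 1280 = 0.0008672.
Darcy flux q = K · i = 0.1201 × 0.0008672 = 0.0001041 m/day.
Seepage velocity v = q / n_e = 0.0001041 / 0.24 = 0.0004339 m/day.
Travel time t = L / v = 1280 / 0.0004339 = 2.950e+06 days = 8076 years.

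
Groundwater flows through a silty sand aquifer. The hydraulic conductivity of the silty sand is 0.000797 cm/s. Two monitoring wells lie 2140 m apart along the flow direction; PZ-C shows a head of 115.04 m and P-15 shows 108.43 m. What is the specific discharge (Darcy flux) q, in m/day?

0.00213

Convert K: 0.000797 cm/s × 864 = 0.6886 m/day.
Hydraulic gradient i = (115.04 − 108.43) / 2140 = 6.61 / 2140 = 0.003089.
Specific discharge q = K · i = 0.6886 × 0.003089 = 0.002127 m/day.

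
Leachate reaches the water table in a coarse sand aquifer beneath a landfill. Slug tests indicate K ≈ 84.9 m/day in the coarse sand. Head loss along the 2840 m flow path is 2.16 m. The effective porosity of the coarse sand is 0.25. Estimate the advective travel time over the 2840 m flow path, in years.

30.1

Hydraulic gradient i = Δh / L = 2.16 / 2840 = 0.0007606.
Darcy flux q = K · i = 84.90 × 0.0007606 = 0.06457 m/day.
Seepage velocity v = q / n_e = 0.06457 / 0.25 = 0.2583 m/day.
Travel time t = L / v = 2840 / 0.2583 = 10996 days = 30.10 years.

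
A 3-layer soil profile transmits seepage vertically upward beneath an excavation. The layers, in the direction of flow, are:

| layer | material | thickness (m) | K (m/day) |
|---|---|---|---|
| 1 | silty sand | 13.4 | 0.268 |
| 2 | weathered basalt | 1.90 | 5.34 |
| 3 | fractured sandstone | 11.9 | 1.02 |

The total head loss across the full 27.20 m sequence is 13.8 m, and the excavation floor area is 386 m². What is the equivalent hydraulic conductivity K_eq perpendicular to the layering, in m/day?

Flow is perpendicular to layering, so the layers act in series and the equivalent K is the thickness-weighted harmonic mean.
Total thickness L = 13.4 + 1.90 + 11.9 = 27.20 m.
Σ(b_i/K_i) = 13.4/0.268 + 1.90/5.34 + 11.9/1.02 = 62.02 d.
K_eq = L / Σ(b_i/K_i) = 27.20 / 62.02 = 0.4386 m/day.

0.439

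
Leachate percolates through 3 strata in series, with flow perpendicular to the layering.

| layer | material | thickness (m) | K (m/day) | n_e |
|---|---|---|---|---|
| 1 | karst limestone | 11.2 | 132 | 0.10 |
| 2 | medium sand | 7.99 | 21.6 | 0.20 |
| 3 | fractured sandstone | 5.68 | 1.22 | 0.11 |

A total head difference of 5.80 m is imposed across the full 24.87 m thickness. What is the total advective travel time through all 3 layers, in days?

With flow normal to the layers, continuity requires the same specific discharge q through every layer.
Σ(b_i/K_i) = 11.2/132 + 7.99/21.6 + 5.68/1.22 = 5.110 d.
q = Δh / Σ(b_i/K_i) = 5.80 / 5.110 = 1.135 m/day.
In each layer the seepage velocity is v_i = q/n_i, so the layer transit time is t_i = b_i·n_i / q:
  layer 1 (karst limestone): t_1 = 11.2 × 0.10 / 1.135 = 0.9869 d
  layer 2 (medium sand): t_2 = 7.99 × 0.20 / 1.135 = 1.408 d
  layer 3 (fractured sandstone): t_3 = 5.68 × 0.11 / 1.135 = 0.5505 d
Total t = Σ t_i = 2.945 days.

2.95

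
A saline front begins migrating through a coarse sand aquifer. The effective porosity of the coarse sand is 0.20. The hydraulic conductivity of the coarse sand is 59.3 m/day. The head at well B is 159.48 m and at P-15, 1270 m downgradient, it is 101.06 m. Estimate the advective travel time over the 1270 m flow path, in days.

93.1

Hydraulic gradient i = (159.48 − 101.06) / 1270 = 58.42 / 1270 = 0.04600.
Darcy flux q = K · i = 59.30 × 0.04600 = 2.728 m/day.
Seepage velocity v = q / n_e = 2.728 / 0.20 = 13.64 m/day.
Travel time t = L / v = 1270 / 13.64 = 93.12 days.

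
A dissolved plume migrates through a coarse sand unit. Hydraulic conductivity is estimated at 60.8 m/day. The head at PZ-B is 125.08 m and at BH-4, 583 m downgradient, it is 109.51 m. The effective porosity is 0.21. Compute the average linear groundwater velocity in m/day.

Hydraulic gradient i = (125.08 − 109.51) / 583 = 15.57 / 583 = 0.02671.
Darcy flux q = K · i = 60.80 × 0.02671 = 1.624 m/day.
Seepage velocity v = q / n_e = 1.624 / 0.21 = 7.732 m/day.

7.73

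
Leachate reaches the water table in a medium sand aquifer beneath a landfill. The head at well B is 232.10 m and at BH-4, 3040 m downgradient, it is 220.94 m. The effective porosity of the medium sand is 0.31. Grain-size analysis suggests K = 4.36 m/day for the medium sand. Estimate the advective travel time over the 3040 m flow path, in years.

161

Hydraulic gradient i = (232.10 − 220.94) / 3040 = 11.16 / 3040 = 0.003671.
Darcy flux q = K · i = 4.360 × 0.003671 = 0.01601 m/day.
Seepage velocity v = q / n_e = 0.01601 / 0.31 = 0.05163 m/day.
Travel time t = L / v = 3040 / 0.05163 = 58879 days = 161.2 years.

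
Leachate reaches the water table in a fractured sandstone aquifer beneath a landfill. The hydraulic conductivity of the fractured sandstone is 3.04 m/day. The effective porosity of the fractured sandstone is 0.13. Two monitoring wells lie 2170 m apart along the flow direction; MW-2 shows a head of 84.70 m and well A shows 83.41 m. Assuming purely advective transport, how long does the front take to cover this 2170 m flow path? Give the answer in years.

427

Hydraulic gradient i = (84.70 − 83.41) / 2170 = 1.29 / 2170 = 0.0005945.
Darcy flux q = K · i = 3.040 × 0.0005945 = 0.001807 m/day.
Seepage velocity v = q / n_e = 0.001807 / 0.13 = 0.01390 m/day.
Travel time t = L / v = 2170 / 0.01390 = 1.561e+05 days = 427.4 years.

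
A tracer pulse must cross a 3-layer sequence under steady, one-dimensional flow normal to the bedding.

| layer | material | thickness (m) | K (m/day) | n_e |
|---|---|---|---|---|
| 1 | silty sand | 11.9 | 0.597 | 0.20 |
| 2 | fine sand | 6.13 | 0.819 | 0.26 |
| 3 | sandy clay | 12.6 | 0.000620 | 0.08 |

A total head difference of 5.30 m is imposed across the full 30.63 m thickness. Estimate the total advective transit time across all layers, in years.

With flow normal to the layers, continuity requires the same specific discharge q through every layer.
Σ(b_i/K_i) = 11.9/0.597 + 6.13/0.819 + 12.6/0.000620 = 20350 d.
q = Δh / Σ(b_i/K_i) = 5.30 / 20350 = 0.0002604 m/day.
In each layer the seepage velocity is v_i = q/n_i, so the layer transit time is t_i = b_i·n_i / q:
  layer 1 (silty sand): t_1 = 11.9 × 0.20 / 0.0002604 = 9138 d
  layer 2 (fine sand): t_2 = 6.13 × 0.26 / 0.0002604 = 6120 d
  layer 3 (sandy clay): t_3 = 12.6 × 0.08 / 0.0002604 = 3870 d
Total t = Σ t_i = 19128 days = 52.37 years.

52.4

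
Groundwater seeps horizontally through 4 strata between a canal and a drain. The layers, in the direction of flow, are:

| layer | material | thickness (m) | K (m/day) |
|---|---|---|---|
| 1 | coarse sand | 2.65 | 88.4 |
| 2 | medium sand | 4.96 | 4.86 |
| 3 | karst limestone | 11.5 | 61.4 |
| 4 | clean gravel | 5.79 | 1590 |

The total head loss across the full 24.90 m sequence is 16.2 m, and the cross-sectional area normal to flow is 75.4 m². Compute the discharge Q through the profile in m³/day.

Flow is perpendicular to layering, so the layers act in series and the equivalent K is the thickness-weighted harmonic mean.
Total thickness L = 2.65 + 4.96 + 11.5 + 5.79 = 24.90 m.
Σ(b_i/K_i) = 2.65/88.4 + 4.96/4.86 + 11.5/61.4 + 5.79/1590 = 1.241 d.
K_eq = L / Σ(b_i/K_i) = 24.90 / 1.241 = 20.06 m/day.
Q = K_eq · A · (Δh/L) = 20.06 × 75.4 × (16.2/24.90) = 983.9 m³/day.

984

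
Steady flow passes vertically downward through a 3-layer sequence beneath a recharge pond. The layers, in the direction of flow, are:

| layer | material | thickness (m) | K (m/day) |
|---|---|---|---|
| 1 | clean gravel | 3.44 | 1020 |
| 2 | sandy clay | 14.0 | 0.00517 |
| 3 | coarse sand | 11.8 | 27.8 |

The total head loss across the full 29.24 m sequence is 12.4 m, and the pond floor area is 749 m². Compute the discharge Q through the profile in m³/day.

Flow is perpendicular to layering, so the layers act in series and the equivalent K is the thickness-weighted harmonic mean.
Total thickness L = 3.44 + 14.0 + 11.8 = 29.24 m.
Σ(b_i/K_i) = 3.44/1020 + 14.0/0.00517 + 11.8/27.8 = 2708 d.
K_eq = L / Σ(b_i/K_i) = 29.24 / 2708 = 0.01080 m/day.
Q = K_eq · A · (Δh/L) = 0.01080 × 749 × (12.4/29.24) = 3.429 m³/day.

3.43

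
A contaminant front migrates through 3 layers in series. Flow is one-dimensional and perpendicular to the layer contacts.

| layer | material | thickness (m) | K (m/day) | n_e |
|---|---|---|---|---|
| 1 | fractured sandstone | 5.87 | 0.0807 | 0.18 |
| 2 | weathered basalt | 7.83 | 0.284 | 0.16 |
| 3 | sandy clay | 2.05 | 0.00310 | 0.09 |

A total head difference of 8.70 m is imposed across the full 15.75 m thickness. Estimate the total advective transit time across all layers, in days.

With flow normal to the layers, continuity requires the same specific discharge q through every layer.
Σ(b_i/K_i) = 5.87/0.0807 + 7.83/0.284 + 2.05/0.00310 = 761.6 d.
q = Δh / Σ(b_i/K_i) = 8.70 / 761.6 = 0.01142 m/day.
In each layer the seepage velocity is v_i = q/n_i, so the layer transit time is t_i = b_i·n_i / q:
  layer 1 (fractured sandstone): t_1 = 5.87 × 0.18 / 0.01142 = 92.49 d
  layer 2 (weathered basalt): t_2 = 7.83 × 0.16 / 0.01142 = 109.7 d
  layer 3 (sandy clay): t_3 = 2.05 × 0.09 / 0.01142 = 16.15 d
Total t = Σ t_i = 218.3 days.

218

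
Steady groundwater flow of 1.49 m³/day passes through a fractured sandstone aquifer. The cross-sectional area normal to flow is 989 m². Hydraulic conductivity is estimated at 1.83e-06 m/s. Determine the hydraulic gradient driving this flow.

0.00953

Convert K: 1.83e-06 m/s × 86400 = 0.1581 m/day.
From Q = K·A·i, i = Q / (K·A) = 1.49 / (0.1581 × 989.0) = 0.009529.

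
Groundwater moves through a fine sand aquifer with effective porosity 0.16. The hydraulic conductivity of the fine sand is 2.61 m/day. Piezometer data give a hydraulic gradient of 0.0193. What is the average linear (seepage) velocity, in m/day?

0.315

Hydraulic gradient i = 0.0193.
Darcy flux q = K · i = 2.610 × 0.01930 = 0.05037 m/day.
Seepage velocity v = q / n_e = 0.05037 / 0.16 = 0.3148 m/day.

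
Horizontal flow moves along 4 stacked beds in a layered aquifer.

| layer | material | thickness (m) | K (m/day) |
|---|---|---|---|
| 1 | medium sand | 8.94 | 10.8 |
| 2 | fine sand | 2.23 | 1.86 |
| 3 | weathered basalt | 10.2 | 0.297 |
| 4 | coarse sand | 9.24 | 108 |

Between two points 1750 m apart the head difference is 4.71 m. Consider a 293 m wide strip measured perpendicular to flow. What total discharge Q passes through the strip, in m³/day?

Flow is parallel to layering, so each bed carries its own Darcy discharge and the transmissivities add.
Σ(K_i·b_i) = 10.8×8.94 + 1.86×2.23 + 0.297×10.2 + 108×9.24 = 1102 m²/day.
Hydraulic gradient i = Δh / L = 4.71 / 1750 = 0.002691.
Q = Σ(K_i·b_i) · W · i = 1102 × 293 × 0.002691 = 868.7 m³/day.

869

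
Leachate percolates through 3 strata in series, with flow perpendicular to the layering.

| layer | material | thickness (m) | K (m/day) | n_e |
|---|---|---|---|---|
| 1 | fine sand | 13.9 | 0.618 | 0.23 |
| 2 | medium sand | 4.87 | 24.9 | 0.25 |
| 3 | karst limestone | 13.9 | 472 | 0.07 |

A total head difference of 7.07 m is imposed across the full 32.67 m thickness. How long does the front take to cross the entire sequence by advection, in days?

With flow normal to the layers, continuity requires the same specific discharge q through every layer.
Σ(b_i/K_i) = 13.9/0.618 + 4.87/24.9 + 13.9/472 = 22.72 d.
q = Δh / Σ(b_i/K_i) = 7.07 / 22.72 = 0.3112 m/day.
In each layer the seepage velocity is v_i = q/n_i, so the layer transit time is t_i = b_i·n_i / q:
  layer 1 (fine sand): t_1 = 13.9 × 0.23 / 0.3112 = 10.27 d
  layer 2 (medium sand): t_2 = 4.87 × 0.25 / 0.3112 = 3.912 d
  layer 3 (karst limestone): t_3 = 13.9 × 0.07 / 0.3112 = 3.126 d
Total t = Σ t_i = 17.31 days.

17.3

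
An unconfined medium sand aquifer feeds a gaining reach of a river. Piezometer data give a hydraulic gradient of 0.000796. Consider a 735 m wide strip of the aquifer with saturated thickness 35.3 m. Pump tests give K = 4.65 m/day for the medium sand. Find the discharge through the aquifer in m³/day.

Cross-sectional area A = 735 × 35.3 = 25945 m².
Hydraulic gradient i = 0.000796.
Darcy's law: Q = K · A · i = 4.650 × 25945 × 0.0007960 = 96.03 m³/day.

96.0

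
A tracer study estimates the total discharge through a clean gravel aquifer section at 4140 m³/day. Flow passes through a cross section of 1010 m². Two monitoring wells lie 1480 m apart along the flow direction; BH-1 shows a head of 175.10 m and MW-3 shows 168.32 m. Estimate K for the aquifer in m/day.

895

Hydraulic gradient i = (175.10 − 168.32) / 1480 = 6.78 / 1480 = 0.004581.
From Q = K·A·i, K = Q / (A·i) = 4140 / (1010 × 0.004581) = 894.8 m/day.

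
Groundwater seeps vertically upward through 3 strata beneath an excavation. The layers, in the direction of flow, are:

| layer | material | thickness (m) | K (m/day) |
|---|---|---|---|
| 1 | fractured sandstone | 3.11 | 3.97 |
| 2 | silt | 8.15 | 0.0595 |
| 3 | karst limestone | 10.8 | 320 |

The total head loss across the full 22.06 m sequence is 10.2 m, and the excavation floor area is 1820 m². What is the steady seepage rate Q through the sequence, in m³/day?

Flow is perpendicular to layering, so the layers act in series and the equivalent K is the thickness-weighted harmonic mean.
Total thickness L = 3.11 + 8.15 + 10.8 = 22.06 m.
Σ(b_i/K_i) = 3.11/3.97 + 8.15/0.0595 + 10.8/320 = 137.8 d.
K_eq = L / Σ(b_i/K_i) = 22.06 / 137.8 = 0.1601 m/day.
Q = K_eq · A · (Δh/L) = 0.1601 × 1820 × (10.2/22.06) = 134.7 m³/day.

135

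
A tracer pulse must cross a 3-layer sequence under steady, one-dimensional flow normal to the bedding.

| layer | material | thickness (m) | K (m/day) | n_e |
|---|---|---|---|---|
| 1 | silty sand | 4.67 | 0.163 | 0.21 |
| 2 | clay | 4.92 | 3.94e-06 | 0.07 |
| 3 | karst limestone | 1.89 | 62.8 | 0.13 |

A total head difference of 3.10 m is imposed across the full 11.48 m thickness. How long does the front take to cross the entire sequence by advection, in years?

With flow normal to the layers, continuity requires the same specific discharge q through every layer.
Σ(b_i/K_i) = 4.67/0.163 + 4.92/3.94e-06 + 1.89/62.8 = 1.249e+06 d.
q = Δh / Σ(b_i/K_i) = 3.10 / 1.249e+06 = 2.482e-06 m/day.
In each layer the seepage velocity is v_i = q/n_i, so the layer transit time is t_i = b_i·n_i / q:
  layer 1 (silty sand): t_1 = 4.67 × 0.21 / 2.482e-06 = 3.951e+05 d
  layer 2 (clay): t_2 = 4.92 × 0.07 / 2.482e-06 = 1.387e+05 d
  layer 3 (karst limestone): t_3 = 1.89 × 0.13 / 2.482e-06 = 98974 d
Total t = Σ t_i = 6.328e+05 days = 1732 years.

1730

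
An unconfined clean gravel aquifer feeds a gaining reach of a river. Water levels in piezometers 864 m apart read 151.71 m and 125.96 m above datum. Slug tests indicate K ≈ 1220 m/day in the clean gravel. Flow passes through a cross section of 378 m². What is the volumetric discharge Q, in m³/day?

13700

Hydraulic gradient i = (151.71 − 125.96) / 864 = 25.75 / 864 = 0.02980.
Darcy's law: Q = K · A · i = 1220 × 378.0 × 0.02980 = 13744 m³/day.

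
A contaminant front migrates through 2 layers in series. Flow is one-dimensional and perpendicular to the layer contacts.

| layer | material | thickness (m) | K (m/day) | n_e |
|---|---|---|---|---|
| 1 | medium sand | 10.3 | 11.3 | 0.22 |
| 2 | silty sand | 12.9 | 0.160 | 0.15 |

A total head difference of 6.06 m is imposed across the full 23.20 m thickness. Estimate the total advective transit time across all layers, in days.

56.5

With flow normal to the layers, continuity requires the same specific discharge q through every layer.
Σ(b_i/K_i) = 10.3/11.3 + 12.9/0.160 = 81.54 d.
q = Δh / Σ(b_i/K_i) = 6.06 / 81.54 = 0.07432 m/day.
In each layer the seepage velocity is v_i = q/n_i, so the layer transit time is t_i = b_i·n_i / q:
  layer 1 (medium sand): t_1 = 10.3 × 0.22 / 0.07432 = 30.49 d
  layer 2 (silty sand): t_2 = 12.9 × 0.15 / 0.07432 = 26.04 d
Total t = Σ t_i = 56.52 days.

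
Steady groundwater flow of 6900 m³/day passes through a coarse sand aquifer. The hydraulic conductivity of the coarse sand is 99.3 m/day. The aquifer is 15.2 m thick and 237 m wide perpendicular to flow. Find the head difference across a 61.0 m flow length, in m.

Cross-sectional area A = 237 × 15.2 = 3602 m².
From Q = K·A·i, i = Q / (K·A) = 6900 / (99.30 × 3602) = 0.01929.
Head loss Δh = i · L = 0.01929 × 61.0 = 1.177 m.

1.18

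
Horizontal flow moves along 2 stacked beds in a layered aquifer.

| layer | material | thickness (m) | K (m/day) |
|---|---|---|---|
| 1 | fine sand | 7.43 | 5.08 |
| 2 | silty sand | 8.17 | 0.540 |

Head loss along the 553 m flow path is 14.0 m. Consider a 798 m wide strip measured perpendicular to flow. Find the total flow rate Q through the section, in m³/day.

852

Flow is parallel to layering, so each bed carries its own Darcy discharge and the transmissivities add.
Σ(K_i·b_i) = 5.08×7.43 + 0.540×8.17 = 42.16 m²/day.
Hydraulic gradient i = Δh / L = 14.0 / 553 = 0.02532.
Q = Σ(K_i·b_i) · W · i = 42.16 × 798 × 0.02532 = 851.7 m³/day.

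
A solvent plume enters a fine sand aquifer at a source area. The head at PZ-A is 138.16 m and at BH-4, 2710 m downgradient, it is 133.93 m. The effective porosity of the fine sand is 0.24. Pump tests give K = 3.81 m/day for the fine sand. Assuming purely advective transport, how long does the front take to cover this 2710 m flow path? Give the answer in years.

299

Hydraulic gradient i = (138.16 − 133.93) / 2710 = 4.23 / 2710 = 0.001561.
Darcy flux q = K · i = 3.810 × 0.001561 = 0.005947 m/day.
Seepage velocity v = q / n_e = 0.005947 / 0.24 = 0.02478 m/day.
Travel time t = L / v = 2710 / 0.02478 = 1.094e+05 days = 299.4 years.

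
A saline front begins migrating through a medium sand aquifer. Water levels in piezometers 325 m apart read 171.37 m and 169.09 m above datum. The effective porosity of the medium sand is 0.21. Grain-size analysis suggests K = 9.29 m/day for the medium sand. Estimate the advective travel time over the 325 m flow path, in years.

2.87

Hydraulic gradient i = (171.37 − 169.09) / 325 = 2.28 / 325 = 0.007015.
Darcy flux q = K · i = 9.290 × 0.007015 = 0.06517 m/day.
Seepage velocity v = q / n_e = 0.06517 / 0.21 = 0.3103 m/day.
Travel time t = L / v = 325 / 0.3103 = 1047 days = 2.867 years.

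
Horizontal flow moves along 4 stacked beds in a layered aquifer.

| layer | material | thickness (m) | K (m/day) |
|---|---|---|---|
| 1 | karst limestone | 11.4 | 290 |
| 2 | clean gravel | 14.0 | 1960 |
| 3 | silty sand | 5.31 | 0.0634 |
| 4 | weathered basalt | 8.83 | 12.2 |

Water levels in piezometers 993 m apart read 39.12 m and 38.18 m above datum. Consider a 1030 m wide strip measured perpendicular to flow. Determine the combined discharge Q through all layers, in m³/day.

30100

Flow is parallel to layering, so each bed carries its own Darcy discharge and the transmissivities add.
Σ(K_i·b_i) = 290×11.4 + 1960×14.0 + 0.0634×5.31 + 12.2×8.83 = 30854 m²/day.
Hydraulic gradient i = (39.12 − 38.18) / 993 = 0.94 / 993 = 0.0009466.
Q = Σ(K_i·b_i) · W · i = 30854 × 1030 × 0.0009466 = 30083 m³/day.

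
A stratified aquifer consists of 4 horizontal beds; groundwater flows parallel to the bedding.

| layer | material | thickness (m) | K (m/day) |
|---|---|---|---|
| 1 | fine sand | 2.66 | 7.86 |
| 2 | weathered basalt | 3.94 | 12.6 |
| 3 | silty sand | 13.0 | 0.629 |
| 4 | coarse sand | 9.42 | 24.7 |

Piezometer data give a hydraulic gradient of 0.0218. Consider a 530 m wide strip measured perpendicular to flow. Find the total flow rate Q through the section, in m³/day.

3600

Flow is parallel to layering, so each bed carries its own Darcy discharge and the transmissivities add.
Σ(K_i·b_i) = 7.86×2.66 + 12.6×3.94 + 0.629×13.0 + 24.7×9.42 = 311.4 m²/day.
Hydraulic gradient i = 0.0218.
Q = Σ(K_i·b_i) · W · i = 311.4 × 530 × 0.02180 = 3598 m³/day.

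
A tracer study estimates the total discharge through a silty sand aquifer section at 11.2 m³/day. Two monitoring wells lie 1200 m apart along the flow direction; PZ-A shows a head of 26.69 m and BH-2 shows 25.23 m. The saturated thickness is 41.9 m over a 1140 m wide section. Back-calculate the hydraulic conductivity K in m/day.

Cross-sectional area A = 1140 × 41.9 = 47766 m².
Hydraulic gradient i = (26.69 − 25.23) / 1200 = 1.46 / 1200 = 0.001217.
From Q = K·A·i, K = Q / (A·i) = 11.2 / (47766 × 0.001217) = 0.1927 m/day.

0.193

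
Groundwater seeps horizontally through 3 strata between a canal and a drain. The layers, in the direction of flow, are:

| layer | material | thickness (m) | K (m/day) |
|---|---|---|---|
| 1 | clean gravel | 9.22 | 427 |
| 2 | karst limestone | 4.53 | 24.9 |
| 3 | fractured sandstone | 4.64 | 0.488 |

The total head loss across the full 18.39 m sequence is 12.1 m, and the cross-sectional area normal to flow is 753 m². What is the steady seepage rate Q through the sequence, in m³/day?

938

Flow is perpendicular to layering, so the layers act in series and the equivalent K is the thickness-weighted harmonic mean.
Total thickness L = 9.22 + 4.53 + 4.64 = 18.39 m.
Σ(b_i/K_i) = 9.22/427 + 4.53/24.9 + 4.64/0.488 = 9.712 d.
K_eq = L / Σ(b_i/K_i) = 18.39 / 9.712 = 1.894 m/day.
Q = K_eq · A · (Δh/L) = 1.894 × 753 × (12.1/18.39) = 938.2 m³/day.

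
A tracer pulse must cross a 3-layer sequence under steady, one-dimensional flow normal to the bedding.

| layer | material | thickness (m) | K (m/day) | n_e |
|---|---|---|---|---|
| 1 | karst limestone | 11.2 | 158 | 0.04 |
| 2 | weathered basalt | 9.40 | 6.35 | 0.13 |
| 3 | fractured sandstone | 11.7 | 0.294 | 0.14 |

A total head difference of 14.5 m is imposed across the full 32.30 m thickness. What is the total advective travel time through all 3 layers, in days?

9.43

With flow normal to the layers, continuity requires the same specific discharge q through every layer.
Σ(b_i/K_i) = 11.2/158 + 9.40/6.35 + 11.7/0.294 = 41.35 d.
q = Δh / Σ(b_i/K_i) = 14.5 / 41.35 = 0.3507 m/day.
In each layer the seepage velocity is v_i = q/n_i, so the layer transit time is t_i = b_i·n_i / q:
  layer 1 (karst limestone): t_1 = 11.2 × 0.04 / 0.3507 = 1.277 d
  layer 2 (weathered basalt): t_2 = 9.40 × 0.13 / 0.3507 = 3.485 d
  layer 3 (fractured sandstone): t_3 = 11.7 × 0.14 / 0.3507 = 4.671 d
Total t = Σ t_i = 9.433 days.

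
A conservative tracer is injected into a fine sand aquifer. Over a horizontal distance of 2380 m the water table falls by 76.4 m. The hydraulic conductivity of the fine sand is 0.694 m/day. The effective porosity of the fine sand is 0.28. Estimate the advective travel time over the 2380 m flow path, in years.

Hydraulic gradient i = Δh / L = 76.4 / 2380 = 0.03210.
Darcy flux q = K · i = 0.6940 × 0.03210 = 0.02228 m/day.
Seepage velocity v = q / n_e = 0.02228 / 0.28 = 0.07956 m/day.
Travel time t = L / v = 2380 / 0.07956 = 29913 days = 81.90 years.

81.9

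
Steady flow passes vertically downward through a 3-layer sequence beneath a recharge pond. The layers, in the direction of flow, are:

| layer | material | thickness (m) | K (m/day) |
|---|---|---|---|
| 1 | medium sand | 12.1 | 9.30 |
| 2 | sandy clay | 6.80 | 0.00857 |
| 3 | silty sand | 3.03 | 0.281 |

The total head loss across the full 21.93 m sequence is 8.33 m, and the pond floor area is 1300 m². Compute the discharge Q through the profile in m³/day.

13.4

Flow is perpendicular to layering, so the layers act in series and the equivalent K is the thickness-weighted harmonic mean.
Total thickness L = 12.1 + 6.80 + 3.03 = 21.93 m.
Σ(b_i/K_i) = 12.1/9.30 + 6.80/0.00857 + 3.03/0.281 = 805.5 d.
K_eq = L / Σ(b_i/K_i) = 21.93 / 805.5 = 0.02722 m/day.
Q = K_eq · A · (Δh/L) = 0.02722 × 1300 × (8.33/21.93) = 13.44 m³/day.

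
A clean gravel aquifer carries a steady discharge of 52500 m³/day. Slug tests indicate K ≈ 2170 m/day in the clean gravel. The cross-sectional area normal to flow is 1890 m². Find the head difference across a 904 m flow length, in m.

From Q = K·A·i, i = Q / (K·A) = 52500 / (2170 × 1890) = 0.01280.
Head loss Δh = i · L = 0.01280 × 904 = 11.57 m.

11.6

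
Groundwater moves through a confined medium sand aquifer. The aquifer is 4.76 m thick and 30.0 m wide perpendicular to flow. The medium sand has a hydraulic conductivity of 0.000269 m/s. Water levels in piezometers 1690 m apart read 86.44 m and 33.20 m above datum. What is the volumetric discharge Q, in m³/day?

105

Convert K: 0.000269 m/s × 86400 = 23.24 m/day.
Cross-sectional area A = 30.0 × 4.76 = 142.8 m².
Hydraulic gradient i = (86.44 − 33.20) / 1690 = 53.24 / 1690 = 0.03150.
Darcy's law: Q = K · A · i = 23.24 × 142.8 × 0.03150 = 104.6 m³/day.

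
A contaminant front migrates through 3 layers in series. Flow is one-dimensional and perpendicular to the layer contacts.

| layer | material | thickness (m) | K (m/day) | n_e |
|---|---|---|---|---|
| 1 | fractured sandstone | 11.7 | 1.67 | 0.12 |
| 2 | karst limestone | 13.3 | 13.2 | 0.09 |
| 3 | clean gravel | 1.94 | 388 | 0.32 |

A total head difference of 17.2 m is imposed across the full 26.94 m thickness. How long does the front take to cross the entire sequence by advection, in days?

1.50

With flow normal to the layers, continuity requires the same specific discharge q through every layer.
Σ(b_i/K_i) = 11.7/1.67 + 13.3/13.2 + 1.94/388 = 8.019 d.
q = Δh / Σ(b_i/K_i) = 17.2 / 8.019 = 2.145 m/day.
In each layer the seepage velocity is v_i = q/n_i, so the layer transit time is t_i = b_i·n_i / q:
  layer 1 (fractured sandstone): t_1 = 11.7 × 0.12 / 2.145 = 0.6545 d
  layer 2 (karst limestone): t_2 = 13.3 × 0.09 / 2.145 = 0.5580 d
  layer 3 (clean gravel): t_3 = 1.94 × 0.32 / 2.145 = 0.2894 d
Total t = Σ t_i = 1.502 days.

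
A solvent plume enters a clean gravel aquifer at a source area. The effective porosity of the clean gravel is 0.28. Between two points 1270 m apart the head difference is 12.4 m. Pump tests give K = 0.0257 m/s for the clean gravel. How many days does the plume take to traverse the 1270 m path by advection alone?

Convert K: 0.0257 m/s × 86400 = 2220 m/day.
Hydraulic gradient i = Δh / L = 12.4 / 1270 = 0.009764.
Darcy flux q = K · i = 2220 × 0.009764 = 21.68 m/day.
Seepage velocity v = q / n_e = 21.68 / 0.28 = 77.43 m/day.
Travel time t = L / v = 1270 / 77.43 = 16.40 days.

16.4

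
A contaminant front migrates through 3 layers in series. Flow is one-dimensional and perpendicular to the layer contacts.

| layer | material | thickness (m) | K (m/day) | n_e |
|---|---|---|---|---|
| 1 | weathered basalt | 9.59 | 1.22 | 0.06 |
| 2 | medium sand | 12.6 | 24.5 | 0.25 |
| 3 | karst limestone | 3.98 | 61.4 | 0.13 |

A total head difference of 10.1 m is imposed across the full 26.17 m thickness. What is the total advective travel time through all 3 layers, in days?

With flow normal to the layers, continuity requires the same specific discharge q through every layer.
Σ(b_i/K_i) = 9.59/1.22 + 12.6/24.5 + 3.98/61.4 = 8.440 d.
q = Δh / Σ(b_i/K_i) = 10.1 / 8.440 = 1.197 m/day.
In each layer the seepage velocity is v_i = q/n_i, so the layer transit time is t_i = b_i·n_i / q:
  layer 1 (weathered basalt): t_1 = 9.59 × 0.06 / 1.197 = 0.4808 d
  layer 2 (medium sand): t_2 = 12.6 × 0.25 / 1.197 = 2.632 d
  layer 3 (karst limestone): t_3 = 3.98 × 0.13 / 1.197 = 0.4323 d
Total t = Σ t_i = 3.545 days.

3.55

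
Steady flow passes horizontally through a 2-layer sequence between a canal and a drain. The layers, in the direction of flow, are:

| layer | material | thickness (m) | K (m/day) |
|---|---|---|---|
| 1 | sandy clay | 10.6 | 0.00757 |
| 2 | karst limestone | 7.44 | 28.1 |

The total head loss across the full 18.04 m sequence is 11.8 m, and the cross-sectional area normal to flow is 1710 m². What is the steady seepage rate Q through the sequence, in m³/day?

14.4

Flow is perpendicular to layering, so the layers act in series and the equivalent K is the thickness-weighted harmonic mean.
Total thickness L = 10.6 + 7.44 = 18.04 m.
Σ(b_i/K_i) = 10.6/0.00757 + 7.44/28.1 = 1401 d.
K_eq = L / Σ(b_i/K_i) = 18.04 / 1401 = 0.01288 m/day.
Q = K_eq · A · (Δh/L) = 0.01288 × 1710 × (11.8/18.04) = 14.41 m³/day.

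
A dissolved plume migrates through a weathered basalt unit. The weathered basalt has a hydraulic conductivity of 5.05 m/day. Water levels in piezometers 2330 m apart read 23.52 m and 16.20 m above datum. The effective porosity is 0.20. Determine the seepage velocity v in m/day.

Hydraulic gradient i = (23.52 − 16.20) / 2330 = 7.32 / 2330 = 0.003142.
Darcy flux q = K · i = 5.050 × 0.003142 = 0.01587 m/day.
Seepage velocity v = q / n_e = 0.01587 / 0.20 = 0.07933 m/day.

0.0793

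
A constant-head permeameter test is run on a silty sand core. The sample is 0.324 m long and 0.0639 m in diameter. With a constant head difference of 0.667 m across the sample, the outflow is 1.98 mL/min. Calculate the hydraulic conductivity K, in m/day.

0.432

Cross-sectional area A = π·(d/2)² = π × (0.0639/2)² = 0.003207 m².
Convert discharge: 1.98 mL/min = 3.300e-08 m³/s.
Darcy's law rearranged: K = Q·L / (A·Δh) = 3.300e-08 × 0.324 / (0.003207 × 0.667) = 4.999e-06 m/s = 0.4319 m/day.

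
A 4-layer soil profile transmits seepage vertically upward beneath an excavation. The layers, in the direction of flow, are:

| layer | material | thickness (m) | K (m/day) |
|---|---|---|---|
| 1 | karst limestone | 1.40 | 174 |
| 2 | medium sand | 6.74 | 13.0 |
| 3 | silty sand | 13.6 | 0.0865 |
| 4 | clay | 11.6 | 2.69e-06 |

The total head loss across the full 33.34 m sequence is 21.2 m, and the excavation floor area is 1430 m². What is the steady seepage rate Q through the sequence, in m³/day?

0.00703

Flow is perpendicular to layering, so the layers act in series and the equivalent K is the thickness-weighted harmonic mean.
Total thickness L = 1.40 + 6.74 + 13.6 + 11.6 = 33.34 m.
Σ(b_i/K_i) = 1.40/174 + 6.74/13.0 + 13.6/0.0865 + 11.6/2.69e-06 = 4.312e+06 d.
K_eq = L / Σ(b_i/K_i) = 33.34 / 4.312e+06 = 7.731e-06 m/day.
Q = K_eq · A · (Δh/L) = 7.731e-06 × 1430 × (21.2/33.34) = 0.007030 m³/day.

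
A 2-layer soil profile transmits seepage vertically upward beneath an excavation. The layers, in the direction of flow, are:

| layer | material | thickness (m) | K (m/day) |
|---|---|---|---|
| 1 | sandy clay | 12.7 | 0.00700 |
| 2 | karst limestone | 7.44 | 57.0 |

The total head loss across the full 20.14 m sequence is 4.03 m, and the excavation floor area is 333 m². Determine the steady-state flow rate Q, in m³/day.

Flow is perpendicular to layering, so the layers act in series and the equivalent K is the thickness-weighted harmonic mean.
Total thickness L = 12.7 + 7.44 = 20.14 m.
Σ(b_i/K_i) = 12.7/0.00700 + 7.44/57.0 = 1814 d.
K_eq = L / Σ(b_i/K_i) = 20.14 / 1814 = 0.01110 m/day.
Q = K_eq · A · (Δh/L) = 0.01110 × 333 × (4.03/20.14) = 0.7396 m³/day.

0.740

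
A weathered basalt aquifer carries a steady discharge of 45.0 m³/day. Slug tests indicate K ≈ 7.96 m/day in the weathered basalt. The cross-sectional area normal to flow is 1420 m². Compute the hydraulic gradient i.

0.00398

From Q = K·A·i, i = Q / (K·A) = 45.0 / (7.960 × 1420) = 0.003981.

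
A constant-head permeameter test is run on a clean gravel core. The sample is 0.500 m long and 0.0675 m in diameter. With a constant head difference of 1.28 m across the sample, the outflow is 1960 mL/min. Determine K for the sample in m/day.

308

Cross-sectional area A = π·(d/2)² = π × (0.0675/2)² = 0.003578 m².
Convert discharge: 1960 mL/min = 3.267e-05 m³/s.
Darcy's law rearranged: K = Q·L / (A·Δh) = 3.267e-05 × 0.500 / (0.003578 × 1.28) = 0.003566 m/s = 308.1 m/day.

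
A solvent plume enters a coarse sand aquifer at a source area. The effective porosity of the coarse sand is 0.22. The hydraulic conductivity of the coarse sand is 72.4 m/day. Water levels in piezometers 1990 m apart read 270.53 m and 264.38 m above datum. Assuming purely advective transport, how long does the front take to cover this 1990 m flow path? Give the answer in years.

5.36

Hydraulic gradient i = (270.53 − 264.38) / 1990 = 6.15 / 1990 = 0.003090.
Darcy flux q = K · i = 72.40 × 0.003090 = 0.2237 m/day.
Seepage velocity v = q / n_e = 0.2237 / 0.22 = 1.017 m/day.
Travel time t = L / v = 1990 / 1.017 = 1957 days = 5.357 years.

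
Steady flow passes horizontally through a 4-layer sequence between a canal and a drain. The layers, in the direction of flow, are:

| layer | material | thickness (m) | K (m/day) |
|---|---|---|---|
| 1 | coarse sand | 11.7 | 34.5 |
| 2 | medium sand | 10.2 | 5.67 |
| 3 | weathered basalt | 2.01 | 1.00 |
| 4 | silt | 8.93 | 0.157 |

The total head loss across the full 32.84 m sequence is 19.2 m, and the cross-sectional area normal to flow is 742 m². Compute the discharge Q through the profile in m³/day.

Flow is perpendicular to layering, so the layers act in series and the equivalent K is the thickness-weighted harmonic mean.
Total thickness L = 11.7 + 10.2 + 2.01 + 8.93 = 32.84 m.
Σ(b_i/K_i) = 11.7/34.5 + 10.2/5.67 + 2.01/1.00 + 8.93/0.157 = 61.03 d.
K_eq = L / Σ(b_i/K_i) = 32.84 / 61.03 = 0.5381 m/day.
Q = K_eq · A · (Δh/L) = 0.5381 × 742 × (19.2/32.84) = 233.4 m³/day.

233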